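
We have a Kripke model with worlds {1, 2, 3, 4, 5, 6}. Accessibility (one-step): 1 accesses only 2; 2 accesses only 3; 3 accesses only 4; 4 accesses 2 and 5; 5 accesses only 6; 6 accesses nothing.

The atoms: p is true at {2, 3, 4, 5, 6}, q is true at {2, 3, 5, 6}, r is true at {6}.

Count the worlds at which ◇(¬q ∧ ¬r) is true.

1: successors {2}; ¬q ∧ ¬r there: 2:F. ✗
2: successors {3}; ¬q ∧ ¬r there: 3:F. ✗
3: successors {4}; ¬q ∧ ¬r there: 4:T. ✓
4: successors {2, 5}; ¬q ∧ ¬r there: 2:F, 5:F. ✗
5: successors {6}; ¬q ∧ ¬r there: 6:F. ✗
6: no successors, so ◇(¬q ∧ ¬r) fails. ✗
Satisfying worlds: {3}.

1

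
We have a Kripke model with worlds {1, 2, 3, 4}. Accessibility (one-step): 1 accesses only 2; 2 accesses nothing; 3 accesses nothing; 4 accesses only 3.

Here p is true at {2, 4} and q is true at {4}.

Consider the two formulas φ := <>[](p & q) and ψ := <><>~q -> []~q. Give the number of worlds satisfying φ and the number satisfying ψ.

For <>[](p & q):
1: successors {2}; [](p & q) there: 2:T. ✓
2: no successors, so <>[](p & q) fails. ✗
3: no successors, so <>[](p & q) fails. ✗
4: successors {3}; [](p & q) there: 3:T. ✓
— 2 worlds.
For <><>~q -> []~q:
1: <><>~q is F, []~q is T. ✓
2: <><>~q is F, []~q is T. ✓
3: <><>~q is F, []~q is T. ✓
4: <><>~q is F, []~q is T. ✓
— 4 worlds.

2 and 4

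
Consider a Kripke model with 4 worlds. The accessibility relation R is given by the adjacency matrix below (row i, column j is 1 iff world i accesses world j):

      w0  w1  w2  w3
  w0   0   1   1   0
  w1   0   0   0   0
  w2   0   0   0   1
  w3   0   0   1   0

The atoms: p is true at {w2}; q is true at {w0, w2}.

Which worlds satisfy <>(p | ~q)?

{w0, w2, w3}

w0: successors {w1, w2}; p | ~q there: w1:T, w2:T. ✓
w1: no successors, so <>(p | ~q) fails. ✗
w2: successors {w3}; p | ~q there: w3:T. ✓
w3: successors {w2}; p | ~q there: w2:T. ✓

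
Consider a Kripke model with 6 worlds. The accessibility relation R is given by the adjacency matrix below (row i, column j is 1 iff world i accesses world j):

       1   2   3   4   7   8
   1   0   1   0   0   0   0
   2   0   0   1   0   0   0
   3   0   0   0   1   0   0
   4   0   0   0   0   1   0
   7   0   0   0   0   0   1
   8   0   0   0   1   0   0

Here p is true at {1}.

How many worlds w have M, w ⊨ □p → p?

1: □p is F, p is T. ✓
2: □p is F, p is F. ✓
3: □p is F, p is F. ✓
4: □p is F, p is F. ✓
7: □p is F, p is F. ✓
8: □p is F, p is F. ✓
Satisfying worlds: {1, 2, 3, 4, 7, 8}.

6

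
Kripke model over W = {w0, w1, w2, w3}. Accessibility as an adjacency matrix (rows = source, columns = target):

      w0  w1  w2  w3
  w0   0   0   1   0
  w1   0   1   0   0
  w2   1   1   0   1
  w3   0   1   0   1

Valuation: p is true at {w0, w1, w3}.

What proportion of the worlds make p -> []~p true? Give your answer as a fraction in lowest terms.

1/2

w0: p is T, []~p is T. ✓
w1: p is T, []~p is F. ✗
w2: p is F, []~p is F. ✓
w3: p is T, []~p is F. ✗
That's 2 of 4 worlds, so 2/4 = 1/2.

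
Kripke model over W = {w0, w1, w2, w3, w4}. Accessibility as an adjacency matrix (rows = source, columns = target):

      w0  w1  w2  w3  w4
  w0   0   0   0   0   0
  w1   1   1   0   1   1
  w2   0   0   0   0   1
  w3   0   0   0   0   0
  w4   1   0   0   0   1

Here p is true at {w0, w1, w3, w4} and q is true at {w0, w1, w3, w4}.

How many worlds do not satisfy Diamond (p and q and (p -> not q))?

w0: no successors, so Diamond (p and q and (p -> not q)) fails. ✗
w1: successors {w0, w1, w3, w4}; p and q and (p -> not q) there: w0:F, w1:F, w3:F, w4:F. ✗
w2: successors {w4}; p and q and (p -> not q) there: w4:F. ✗
w3: no successors, so Diamond (p and q and (p -> not q)) fails. ✗
w4: successors {w0, w4}; p and q and (p -> not q) there: w0:F, w4:F. ✗
Satisfying worlds: ∅.
So Diamond (p and q and (p -> not q)) fails at the other 5 worlds.

5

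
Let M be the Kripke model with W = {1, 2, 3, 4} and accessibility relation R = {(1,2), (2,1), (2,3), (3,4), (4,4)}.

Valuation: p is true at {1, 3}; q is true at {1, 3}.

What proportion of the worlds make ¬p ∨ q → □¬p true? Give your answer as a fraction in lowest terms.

3/4

1: ¬p ∨ q is T, □¬p is T. ✓
2: ¬p ∨ q is T, □¬p is F. ✗
3: ¬p ∨ q is T, □¬p is T. ✓
4: ¬p ∨ q is T, □¬p is T. ✓
That's 3 of 4 worlds, so 3/4.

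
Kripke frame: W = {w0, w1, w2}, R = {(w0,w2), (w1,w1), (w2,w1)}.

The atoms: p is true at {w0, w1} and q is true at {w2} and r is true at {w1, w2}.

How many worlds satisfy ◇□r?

3

w0: successors {w2}; □r there: w2:T. ✓
w1: successors {w1}; □r there: w1:T. ✓
w2: successors {w1}; □r there: w1:T. ✓
Satisfying worlds: {w0, w1, w2}.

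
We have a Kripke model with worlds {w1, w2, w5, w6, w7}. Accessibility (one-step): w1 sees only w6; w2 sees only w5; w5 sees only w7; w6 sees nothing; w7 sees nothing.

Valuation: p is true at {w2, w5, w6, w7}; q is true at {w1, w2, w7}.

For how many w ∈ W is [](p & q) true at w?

3

w1: successors {w6}; p & q there: w6:F. ✗
w2: successors {w5}; p & q there: w5:F. ✗
w5: successors {w7}; p & q there: w7:T. ✓
w6: no successors, so [](p & q) holds vacuously. ✓
w7: no successors, so [](p & q) holds vacuously. ✓
Satisfying worlds: {w5, w6, w7}.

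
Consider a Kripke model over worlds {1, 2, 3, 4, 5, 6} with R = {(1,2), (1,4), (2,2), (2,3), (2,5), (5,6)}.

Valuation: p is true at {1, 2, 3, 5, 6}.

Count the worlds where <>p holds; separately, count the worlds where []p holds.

3 and 5

For <>p:
1: successors {2, 4}; p there: 2:T, 4:F. ✓
2: successors {2, 3, 5}; p there: 2:T, 3:T, 5:T. ✓
3: no successors, so <>p fails. ✗
4: no successors, so <>p fails. ✗
5: successors {6}; p there: 6:T. ✓
6: no successors, so <>p fails. ✗
— 3 worlds.
For []p:
1: successors {2, 4}; p there: 2:T, 4:F. ✗
2: successors {2, 3, 5}; p there: 2:T, 3:T, 5:T. ✓
3: no successors, so []p holds vacuously. ✓
4: no successors, so []p holds vacuously. ✓
5: successors {6}; p there: 6:T. ✓
6: no successors, so []p holds vacuously. ✓
— 5 worlds.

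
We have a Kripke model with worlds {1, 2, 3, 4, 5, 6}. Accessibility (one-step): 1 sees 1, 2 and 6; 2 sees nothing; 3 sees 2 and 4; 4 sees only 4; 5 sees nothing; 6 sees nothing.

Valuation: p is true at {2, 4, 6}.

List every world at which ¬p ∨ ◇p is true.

1: ¬p is T, ◇p is T. ✓
2: ¬p is F, ◇p is F. ✗
3: ¬p is T, ◇p is T. ✓
4: ¬p is F, ◇p is T. ✓
5: ¬p is T, ◇p is F. ✓
6: ¬p is F, ◇p is F. ✗

{1, 3, 4, 5}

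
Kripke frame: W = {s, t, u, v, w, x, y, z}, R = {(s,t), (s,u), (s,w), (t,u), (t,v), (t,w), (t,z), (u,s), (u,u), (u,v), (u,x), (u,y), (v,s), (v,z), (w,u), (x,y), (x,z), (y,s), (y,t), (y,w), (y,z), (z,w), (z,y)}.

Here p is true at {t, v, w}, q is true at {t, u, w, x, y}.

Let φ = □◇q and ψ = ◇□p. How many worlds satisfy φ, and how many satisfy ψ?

6 and 0

For □◇q:
s: successors {t, u, w}; ◇q there: t:T, u:T, w:T. ✓
t: successors {u, v, w, z}; ◇q there: u:T, v:F, w:T, z:T. ✗
u: successors {s, u, v, x, y}; ◇q there: s:T, u:T, v:F, x:T, y:T. ✗
v: successors {s, z}; ◇q there: s:T, z:T. ✓
w: successors {u}; ◇q there: u:T. ✓
x: successors {y, z}; ◇q there: y:T, z:T. ✓
y: successors {s, t, w, z}; ◇q there: s:T, t:T, w:T, z:T. ✓
z: successors {w, y}; ◇q there: w:T, y:T. ✓
— 6 worlds.
For ◇□p:
s: successors {t, u, w}; □p there: t:F, u:F, w:F. ✗
t: successors {u, v, w, z}; □p there: u:F, v:F, w:F, z:F. ✗
u: successors {s, u, v, x, y}; □p there: s:F, u:F, v:F, x:F, y:F. ✗
v: successors {s, z}; □p there: s:F, z:F. ✗
w: successors {u}; □p there: u:F. ✗
x: successors {y, z}; □p there: y:F, z:F. ✗
y: successors {s, t, w, z}; □p there: s:F, t:F, w:F, z:F. ✗
z: successors {w, y}; □p there: w:F, y:F. ✗
— 0 worlds.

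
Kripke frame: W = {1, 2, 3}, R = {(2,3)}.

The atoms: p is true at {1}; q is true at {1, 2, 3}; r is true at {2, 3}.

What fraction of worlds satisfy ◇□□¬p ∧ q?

1/3

1: ◇□□¬p is F, q is T. ✗
2: ◇□□¬p is T, q is T. ✓
3: ◇□□¬p is F, q is T. ✗
That's 1 of 3 worlds, so 1/3.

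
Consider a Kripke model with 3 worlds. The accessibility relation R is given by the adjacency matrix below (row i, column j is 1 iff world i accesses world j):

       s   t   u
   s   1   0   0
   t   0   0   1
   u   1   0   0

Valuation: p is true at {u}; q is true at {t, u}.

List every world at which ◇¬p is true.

{s, u}

s: successors {s}; ¬p there: s:T. ✓
t: successors {u}; ¬p there: u:F. ✗
u: successors {s}; ¬p there: s:T. ✓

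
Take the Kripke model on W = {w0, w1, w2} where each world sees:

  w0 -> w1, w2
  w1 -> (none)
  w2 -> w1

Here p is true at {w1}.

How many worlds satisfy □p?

w0: successors {w1, w2}; p there: w1:T, w2:F. ✗
w1: no successors, so □p holds vacuously. ✓
w2: successors {w1}; p there: w1:T. ✓
Satisfying worlds: {w1, w2}.

2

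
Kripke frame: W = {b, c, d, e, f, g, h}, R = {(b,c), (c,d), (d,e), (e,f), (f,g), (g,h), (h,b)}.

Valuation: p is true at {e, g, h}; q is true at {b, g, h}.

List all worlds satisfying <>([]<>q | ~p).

{b, c, d, e, f, h}

b: successors {c}; []<>q | ~p there: c:T. ✓
c: successors {d}; []<>q | ~p there: d:T. ✓
d: successors {e}; []<>q | ~p there: e:T. ✓
e: successors {f}; []<>q | ~p there: f:T. ✓
f: successors {g}; []<>q | ~p there: g:T. ✓
g: successors {h}; []<>q | ~p there: h:F. ✗
h: successors {b}; []<>q | ~p there: b:T. ✓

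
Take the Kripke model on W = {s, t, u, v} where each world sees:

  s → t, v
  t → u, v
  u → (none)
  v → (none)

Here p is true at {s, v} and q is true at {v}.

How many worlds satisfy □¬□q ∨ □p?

2

s: □¬□q is F, □p is F. ✗
t: □¬□q is F, □p is F. ✗
u: □¬□q is T, □p is T. ✓
v: □¬□q is T, □p is T. ✓
Satisfying worlds: {u, v}.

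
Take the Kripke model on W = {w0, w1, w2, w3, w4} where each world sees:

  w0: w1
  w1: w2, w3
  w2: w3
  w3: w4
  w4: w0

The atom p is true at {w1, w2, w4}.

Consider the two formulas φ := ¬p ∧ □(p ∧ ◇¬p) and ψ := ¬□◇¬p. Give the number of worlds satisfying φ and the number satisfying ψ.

For ¬p ∧ □(p ∧ ◇¬p):
w0: ¬p is T, □(p ∧ ◇¬p) is T. ✓
w1: ¬p is F, □(p ∧ ◇¬p) is F. ✗
w2: ¬p is F, □(p ∧ ◇¬p) is F. ✗
w3: ¬p is T, □(p ∧ ◇¬p) is T. ✓
w4: ¬p is F, □(p ∧ ◇¬p) is F. ✗
— 2 worlds.
For ¬□◇¬p:
w0: □◇¬p is T. ✗
w1: □◇¬p is F. ✓
w2: □◇¬p is F. ✓
w3: □◇¬p is T. ✗
w4: □◇¬p is F. ✓
— 3 worlds.

2 and 3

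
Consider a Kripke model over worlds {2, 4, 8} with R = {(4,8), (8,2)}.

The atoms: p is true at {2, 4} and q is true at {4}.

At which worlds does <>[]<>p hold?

2: no successors, so <>[]<>p fails. ✗
4: successors {8}; []<>p there: 8:F. ✗
8: successors {2}; []<>p there: 2:T. ✓

{8}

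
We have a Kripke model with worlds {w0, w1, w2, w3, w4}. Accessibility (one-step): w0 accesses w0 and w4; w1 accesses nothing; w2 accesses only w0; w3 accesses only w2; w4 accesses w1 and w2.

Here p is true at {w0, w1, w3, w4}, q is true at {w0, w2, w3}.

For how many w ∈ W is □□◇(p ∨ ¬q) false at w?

w0: successors {w0, w4}; □◇(p ∨ ¬q) there: w0:T, w4:F. ✗
w1: no successors, so □□◇(p ∨ ¬q) holds vacuously. ✓
w2: successors {w0}; □◇(p ∨ ¬q) there: w0:T. ✓
w3: successors {w2}; □◇(p ∨ ¬q) there: w2:T. ✓
w4: successors {w1, w2}; □◇(p ∨ ¬q) there: w1:T, w2:T. ✓
Satisfying worlds: {w1, w2, w3, w4}.
So □□◇(p ∨ ¬q) fails at the other 1 world.

1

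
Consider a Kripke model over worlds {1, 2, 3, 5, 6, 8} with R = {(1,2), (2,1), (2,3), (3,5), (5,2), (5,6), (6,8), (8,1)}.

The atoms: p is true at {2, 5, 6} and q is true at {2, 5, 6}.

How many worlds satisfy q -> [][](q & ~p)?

1: q is F, [][](q & ~p) is F. ✓
2: q is T, [][](q & ~p) is F. ✗
3: q is F, [][](q & ~p) is F. ✓
5: q is T, [][](q & ~p) is F. ✗
6: q is T, [][](q & ~p) is F. ✗
8: q is F, [][](q & ~p) is F. ✓
Satisfying worlds: {1, 3, 8}.

3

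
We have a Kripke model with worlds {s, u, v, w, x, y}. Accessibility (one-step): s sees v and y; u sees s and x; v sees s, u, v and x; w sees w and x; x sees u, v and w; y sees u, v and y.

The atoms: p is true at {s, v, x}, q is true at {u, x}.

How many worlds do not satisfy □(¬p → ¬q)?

3

s: successors {v, y}; ¬p → ¬q there: v:T, y:T. ✓
u: successors {s, x}; ¬p → ¬q there: s:T, x:T. ✓
v: successors {s, u, v, x}; ¬p → ¬q there: s:T, u:F, v:T, x:T. ✗
w: successors {w, x}; ¬p → ¬q there: w:T, x:T. ✓
x: successors {u, v, w}; ¬p → ¬q there: u:F, v:T, w:T. ✗
y: successors {u, v, y}; ¬p → ¬q there: u:F, v:T, y:T. ✗
Satisfying worlds: {s, u, w}.
So □(¬p → ¬q) fails at the other 3 worlds.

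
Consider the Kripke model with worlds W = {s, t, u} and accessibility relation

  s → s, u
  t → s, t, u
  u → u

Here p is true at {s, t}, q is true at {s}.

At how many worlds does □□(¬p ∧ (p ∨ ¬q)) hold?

1

s: successors {s, u}; □(¬p ∧ (p ∨ ¬q)) there: s:F, u:T. ✗
t: successors {s, t, u}; □(¬p ∧ (p ∨ ¬q)) there: s:F, t:F, u:T. ✗
u: successors {u}; □(¬p ∧ (p ∨ ¬q)) there: u:T. ✓
Satisfying worlds: {u}.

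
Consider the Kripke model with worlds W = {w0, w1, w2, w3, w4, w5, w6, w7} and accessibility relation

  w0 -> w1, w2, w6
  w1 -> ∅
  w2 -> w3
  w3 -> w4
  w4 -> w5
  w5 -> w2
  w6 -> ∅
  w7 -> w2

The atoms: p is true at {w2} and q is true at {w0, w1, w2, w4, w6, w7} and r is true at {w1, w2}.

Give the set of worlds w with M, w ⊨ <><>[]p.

{w3}

w0: successors {w1, w2, w6}; <>[]p there: w1:F, w2:F, w6:F. ✗
w1: no successors, so <><>[]p fails. ✗
w2: successors {w3}; <>[]p there: w3:F. ✗
w3: successors {w4}; <>[]p there: w4:T. ✓
w4: successors {w5}; <>[]p there: w5:F. ✗
w5: successors {w2}; <>[]p there: w2:F. ✗
w6: no successors, so <><>[]p fails. ✗
w7: successors {w2}; <>[]p there: w2:F. ✗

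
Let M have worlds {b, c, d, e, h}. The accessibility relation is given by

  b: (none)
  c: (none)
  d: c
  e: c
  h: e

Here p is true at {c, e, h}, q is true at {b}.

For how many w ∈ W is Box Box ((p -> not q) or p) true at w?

5

b: no successors, so Box Box ((p -> not q) or p) holds vacuously. ✓
c: no successors, so Box Box ((p -> not q) or p) holds vacuously. ✓
d: successors {c}; Box ((p -> not q) or p) there: c:T. ✓
e: successors {c}; Box ((p -> not q) or p) there: c:T. ✓
h: successors {e}; Box ((p -> not q) or p) there: e:T. ✓
Satisfying worlds: {b, c, d, e, h}.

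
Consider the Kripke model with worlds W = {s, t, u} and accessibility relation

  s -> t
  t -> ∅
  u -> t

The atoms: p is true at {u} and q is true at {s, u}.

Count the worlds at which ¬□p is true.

2

s: □p is F. ✓
t: □p is T. ✗
u: □p is F. ✓
Satisfying worlds: {s, u}.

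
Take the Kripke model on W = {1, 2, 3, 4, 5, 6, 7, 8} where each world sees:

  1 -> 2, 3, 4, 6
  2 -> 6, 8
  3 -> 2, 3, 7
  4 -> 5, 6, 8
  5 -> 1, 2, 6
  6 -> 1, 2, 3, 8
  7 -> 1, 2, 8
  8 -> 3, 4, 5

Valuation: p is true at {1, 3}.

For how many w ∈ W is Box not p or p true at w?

1: Box not p is F, p is T. ✓
2: Box not p is T, p is F. ✓
3: Box not p is F, p is T. ✓
4: Box not p is T, p is F. ✓
5: Box not p is F, p is F. ✗
6: Box not p is F, p is F. ✗
7: Box not p is F, p is F. ✗
8: Box not p is F, p is F. ✗
Satisfying worlds: {1, 2, 3, 4}.

4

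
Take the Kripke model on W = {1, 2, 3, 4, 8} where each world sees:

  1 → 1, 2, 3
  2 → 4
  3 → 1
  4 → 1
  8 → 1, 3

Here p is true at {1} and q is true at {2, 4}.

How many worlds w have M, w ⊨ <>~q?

4

1: successors {1, 2, 3}; ~q there: 1:T, 2:F, 3:T. ✓
2: successors {4}; ~q there: 4:F. ✗
3: successors {1}; ~q there: 1:T. ✓
4: successors {1}; ~q there: 1:T. ✓
8: successors {1, 3}; ~q there: 1:T, 3:T. ✓
Satisfying worlds: {1, 3, 4, 8}.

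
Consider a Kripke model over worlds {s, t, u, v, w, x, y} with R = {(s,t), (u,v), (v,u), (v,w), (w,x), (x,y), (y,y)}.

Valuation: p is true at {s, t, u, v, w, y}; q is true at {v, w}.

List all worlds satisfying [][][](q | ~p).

{s, t, u}

s: successors {t}; [][](q | ~p) there: t:T. ✓
t: no successors, so [][][](q | ~p) holds vacuously. ✓
u: successors {v}; [][](q | ~p) there: v:T. ✓
v: successors {u, w}; [][](q | ~p) there: u:F, w:F. ✗
w: successors {x}; [][](q | ~p) there: x:F. ✗
x: successors {y}; [][](q | ~p) there: y:F. ✗
y: successors {y}; [][](q | ~p) there: y:F. ✗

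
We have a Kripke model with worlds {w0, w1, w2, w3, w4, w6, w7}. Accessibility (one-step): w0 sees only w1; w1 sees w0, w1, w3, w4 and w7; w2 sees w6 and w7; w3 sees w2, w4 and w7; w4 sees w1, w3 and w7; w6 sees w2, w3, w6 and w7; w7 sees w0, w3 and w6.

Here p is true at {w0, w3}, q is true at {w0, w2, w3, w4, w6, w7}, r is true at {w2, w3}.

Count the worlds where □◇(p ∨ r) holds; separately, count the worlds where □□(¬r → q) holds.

For □◇(p ∨ r):
w0: successors {w1}; ◇(p ∨ r) there: w1:T. ✓
w1: successors {w0, w1, w3, w4, w7}; ◇(p ∨ r) there: w0:F, w1:T, w3:T, w4:T, w7:T. ✗
w2: successors {w6, w7}; ◇(p ∨ r) there: w6:T, w7:T. ✓
w3: successors {w2, w4, w7}; ◇(p ∨ r) there: w2:F, w4:T, w7:T. ✗
w4: successors {w1, w3, w7}; ◇(p ∨ r) there: w1:T, w3:T, w7:T. ✓
w6: successors {w2, w3, w6, w7}; ◇(p ∨ r) there: w2:F, w3:T, w6:T, w7:T. ✗
w7: successors {w0, w3, w6}; ◇(p ∨ r) there: w0:F, w3:T, w6:T. ✗
— 3 worlds.
For □□(¬r → q):
w0: successors {w1}; □(¬r → q) there: w1:F. ✗
w1: successors {w0, w1, w3, w4, w7}; □(¬r → q) there: w0:F, w1:F, w3:T, w4:F, w7:T. ✗
w2: successors {w6, w7}; □(¬r → q) there: w6:T, w7:T. ✓
w3: successors {w2, w4, w7}; □(¬r → q) there: w2:T, w4:F, w7:T. ✗
w4: successors {w1, w3, w7}; □(¬r → q) there: w1:F, w3:T, w7:T. ✗
w6: successors {w2, w3, w6, w7}; □(¬r → q) there: w2:T, w3:T, w6:T, w7:T. ✓
w7: successors {w0, w3, w6}; □(¬r → q) there: w0:F, w3:T, w6:T. ✗
— 2 worlds.

3 and 2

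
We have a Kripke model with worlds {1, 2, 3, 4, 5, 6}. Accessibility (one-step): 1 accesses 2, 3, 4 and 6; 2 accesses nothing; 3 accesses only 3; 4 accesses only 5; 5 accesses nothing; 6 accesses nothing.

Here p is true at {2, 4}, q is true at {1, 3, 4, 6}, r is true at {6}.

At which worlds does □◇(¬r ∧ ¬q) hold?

{2, 5, 6}

1: successors {2, 3, 4, 6}; ◇(¬r ∧ ¬q) there: 2:F, 3:F, 4:T, 6:F. ✗
2: no successors, so □◇(¬r ∧ ¬q) holds vacuously. ✓
3: successors {3}; ◇(¬r ∧ ¬q) there: 3:F. ✗
4: successors {5}; ◇(¬r ∧ ¬q) there: 5:F. ✗
5: no successors, so □◇(¬r ∧ ¬q) holds vacuously. ✓
6: no successors, so □◇(¬r ∧ ¬q) holds vacuously. ✓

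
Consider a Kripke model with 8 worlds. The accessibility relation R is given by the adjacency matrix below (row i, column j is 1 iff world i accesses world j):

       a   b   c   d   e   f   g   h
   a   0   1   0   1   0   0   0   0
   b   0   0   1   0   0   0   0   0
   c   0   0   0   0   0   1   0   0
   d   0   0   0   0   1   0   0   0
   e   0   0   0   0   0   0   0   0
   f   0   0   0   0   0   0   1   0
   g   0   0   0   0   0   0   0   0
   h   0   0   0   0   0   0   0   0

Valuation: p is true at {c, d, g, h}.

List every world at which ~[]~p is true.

a: []~p is F. ✓
b: []~p is F. ✓
c: []~p is T. ✗
d: []~p is T. ✗
e: []~p is T. ✗
f: []~p is F. ✓
g: []~p is T. ✗
h: []~p is T. ✗

{a, b, f}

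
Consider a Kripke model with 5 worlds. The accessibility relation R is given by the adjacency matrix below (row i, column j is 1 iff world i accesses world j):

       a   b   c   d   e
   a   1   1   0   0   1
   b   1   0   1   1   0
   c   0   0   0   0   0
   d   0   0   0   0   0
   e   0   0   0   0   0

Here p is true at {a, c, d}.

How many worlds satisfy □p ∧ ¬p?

a: □p is F, ¬p is F. ✗
b: □p is T, ¬p is T. ✓
c: □p is T, ¬p is F. ✗
d: □p is T, ¬p is F. ✗
e: □p is T, ¬p is T. ✓
Satisfying worlds: {b, e}.

2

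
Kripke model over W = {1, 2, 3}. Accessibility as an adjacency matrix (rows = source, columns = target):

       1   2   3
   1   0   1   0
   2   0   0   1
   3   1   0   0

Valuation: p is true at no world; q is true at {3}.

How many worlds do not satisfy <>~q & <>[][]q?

2

1: <>~q is T, <>[][]q is F. ✗
2: <>~q is F, <>[][]q is F. ✗
3: <>~q is T, <>[][]q is T. ✓
Satisfying worlds: {3}.
So <>~q & <>[][]q fails at the other 2 worlds.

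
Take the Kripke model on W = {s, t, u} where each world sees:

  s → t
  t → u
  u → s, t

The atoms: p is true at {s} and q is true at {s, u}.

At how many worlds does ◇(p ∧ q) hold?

1

s: successors {t}; p ∧ q there: t:F. ✗
t: successors {u}; p ∧ q there: u:F. ✗
u: successors {s, t}; p ∧ q there: s:T, t:F. ✓
Satisfying worlds: {u}.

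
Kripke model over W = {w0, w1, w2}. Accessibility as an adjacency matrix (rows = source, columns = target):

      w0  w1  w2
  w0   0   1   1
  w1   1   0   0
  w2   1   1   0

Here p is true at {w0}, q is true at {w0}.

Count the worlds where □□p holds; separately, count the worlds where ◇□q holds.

0 and 2

For □□p:
w0: successors {w1, w2}; □p there: w1:T, w2:F. ✗
w1: successors {w0}; □p there: w0:F. ✗
w2: successors {w0, w1}; □p there: w0:F, w1:T. ✗
— 0 worlds.
For ◇□q:
w0: successors {w1, w2}; □q there: w1:T, w2:F. ✓
w1: successors {w0}; □q there: w0:F. ✗
w2: successors {w0, w1}; □q there: w0:F, w1:T. ✓
— 2 worlds.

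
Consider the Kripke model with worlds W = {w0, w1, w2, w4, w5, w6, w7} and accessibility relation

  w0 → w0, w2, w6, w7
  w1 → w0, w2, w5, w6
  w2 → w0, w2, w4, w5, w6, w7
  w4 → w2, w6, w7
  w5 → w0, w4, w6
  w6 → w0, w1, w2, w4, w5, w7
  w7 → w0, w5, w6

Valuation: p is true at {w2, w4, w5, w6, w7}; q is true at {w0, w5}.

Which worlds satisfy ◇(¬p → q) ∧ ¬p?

{w0, w1}

w0: ◇(¬p → q) is T, ¬p is T. ✓
w1: ◇(¬p → q) is T, ¬p is T. ✓
w2: ◇(¬p → q) is T, ¬p is F. ✗
w4: ◇(¬p → q) is T, ¬p is F. ✗
w5: ◇(¬p → q) is T, ¬p is F. ✗
w6: ◇(¬p → q) is T, ¬p is F. ✗
w7: ◇(¬p → q) is T, ¬p is F. ✗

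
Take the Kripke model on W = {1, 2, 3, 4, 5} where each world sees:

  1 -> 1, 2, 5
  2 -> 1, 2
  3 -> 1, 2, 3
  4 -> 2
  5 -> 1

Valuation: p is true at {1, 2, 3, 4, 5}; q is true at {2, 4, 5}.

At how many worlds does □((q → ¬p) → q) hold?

1

1: successors {1, 2, 5}; (q → ¬p) → q there: 1:F, 2:T, 5:T. ✗
2: successors {1, 2}; (q → ¬p) → q there: 1:F, 2:T. ✗
3: successors {1, 2, 3}; (q → ¬p) → q there: 1:F, 2:T, 3:F. ✗
4: successors {2}; (q → ¬p) → q there: 2:T. ✓
5: successors {1}; (q → ¬p) → q there: 1:F. ✗
Satisfying worlds: {4}.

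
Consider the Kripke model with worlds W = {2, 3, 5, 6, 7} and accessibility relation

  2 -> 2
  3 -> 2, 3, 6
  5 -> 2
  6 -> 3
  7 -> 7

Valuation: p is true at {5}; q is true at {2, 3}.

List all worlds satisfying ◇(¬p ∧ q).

2: successors {2}; ¬p ∧ q there: 2:T. ✓
3: successors {2, 3, 6}; ¬p ∧ q there: 2:T, 3:T, 6:F. ✓
5: successors {2}; ¬p ∧ q there: 2:T. ✓
6: successors {3}; ¬p ∧ q there: 3:T. ✓
7: successors {7}; ¬p ∧ q there: 7:F. ✗

{2, 3, 5, 6}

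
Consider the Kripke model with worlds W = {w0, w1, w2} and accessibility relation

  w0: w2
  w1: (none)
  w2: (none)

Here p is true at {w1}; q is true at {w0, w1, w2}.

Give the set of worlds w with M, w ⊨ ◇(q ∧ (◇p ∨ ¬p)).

{w0}

w0: successors {w2}; q ∧ (◇p ∨ ¬p) there: w2:T. ✓
w1: no successors, so ◇(q ∧ (◇p ∨ ¬p)) fails. ✗
w2: no successors, so ◇(q ∧ (◇p ∨ ¬p)) fails. ✗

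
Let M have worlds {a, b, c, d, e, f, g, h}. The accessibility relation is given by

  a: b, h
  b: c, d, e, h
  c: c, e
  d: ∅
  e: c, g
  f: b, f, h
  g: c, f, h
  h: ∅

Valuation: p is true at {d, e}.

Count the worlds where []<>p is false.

6

a: successors {b, h}; <>p there: b:T, h:F. ✗
b: successors {c, d, e, h}; <>p there: c:T, d:F, e:F, h:F. ✗
c: successors {c, e}; <>p there: c:T, e:F. ✗
d: no successors, so []<>p holds vacuously. ✓
e: successors {c, g}; <>p there: c:T, g:F. ✗
f: successors {b, f, h}; <>p there: b:T, f:F, h:F. ✗
g: successors {c, f, h}; <>p there: c:T, f:F, h:F. ✗
h: no successors, so []<>p holds vacuously. ✓
Satisfying worlds: {d, h}.
So []<>p fails at the other 6 worlds.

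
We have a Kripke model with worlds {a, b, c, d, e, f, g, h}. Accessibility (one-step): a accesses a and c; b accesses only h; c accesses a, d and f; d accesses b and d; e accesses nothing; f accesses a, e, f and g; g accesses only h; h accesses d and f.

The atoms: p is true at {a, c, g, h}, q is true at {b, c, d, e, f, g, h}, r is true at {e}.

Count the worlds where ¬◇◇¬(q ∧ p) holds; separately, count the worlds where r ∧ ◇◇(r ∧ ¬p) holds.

1 and 0

For ¬◇◇¬(q ∧ p):
a: ◇◇¬(q ∧ p) is T. ✗
b: ◇◇¬(q ∧ p) is T. ✗
c: ◇◇¬(q ∧ p) is T. ✗
d: ◇◇¬(q ∧ p) is T. ✗
e: ◇◇¬(q ∧ p) is F. ✓
f: ◇◇¬(q ∧ p) is T. ✗
g: ◇◇¬(q ∧ p) is T. ✗
h: ◇◇¬(q ∧ p) is T. ✗
— 1 world.
For r ∧ ◇◇(r ∧ ¬p):
a: r is F, ◇◇(r ∧ ¬p) is F. ✗
b: r is F, ◇◇(r ∧ ¬p) is F. ✗
c: r is F, ◇◇(r ∧ ¬p) is T. ✗
d: r is F, ◇◇(r ∧ ¬p) is F. ✗
e: r is T, ◇◇(r ∧ ¬p) is F. ✗
f: r is F, ◇◇(r ∧ ¬p) is T. ✗
g: r is F, ◇◇(r ∧ ¬p) is F. ✗
h: r is F, ◇◇(r ∧ ¬p) is T. ✗
— 0 worlds.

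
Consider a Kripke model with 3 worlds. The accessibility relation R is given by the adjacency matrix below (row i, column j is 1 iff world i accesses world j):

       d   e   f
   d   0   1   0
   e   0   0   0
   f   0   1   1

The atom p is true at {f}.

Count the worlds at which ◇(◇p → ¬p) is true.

2

d: successors {e}; ◇p → ¬p there: e:T. ✓
e: no successors, so ◇(◇p → ¬p) fails. ✗
f: successors {e, f}; ◇p → ¬p there: e:T, f:F. ✓
Satisfying worlds: {d, f}.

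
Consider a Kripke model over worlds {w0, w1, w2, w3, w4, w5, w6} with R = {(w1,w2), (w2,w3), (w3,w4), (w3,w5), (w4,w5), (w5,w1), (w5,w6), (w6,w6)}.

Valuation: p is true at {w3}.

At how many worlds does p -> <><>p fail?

1

w0: p is F, <><>p is F. ✓
w1: p is F, <><>p is T. ✓
w2: p is F, <><>p is F. ✓
w3: p is T, <><>p is F. ✗
w4: p is F, <><>p is F. ✓
w5: p is F, <><>p is F. ✓
w6: p is F, <><>p is F. ✓
Satisfying worlds: {w0, w1, w2, w4, w5, w6}.
So p -> <><>p fails at the other 1 world.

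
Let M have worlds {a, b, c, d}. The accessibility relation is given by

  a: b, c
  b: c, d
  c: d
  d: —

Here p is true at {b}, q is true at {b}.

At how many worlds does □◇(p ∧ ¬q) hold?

a: successors {b, c}; ◇(p ∧ ¬q) there: b:F, c:F. ✗
b: successors {c, d}; ◇(p ∧ ¬q) there: c:F, d:F. ✗
c: successors {d}; ◇(p ∧ ¬q) there: d:F. ✗
d: no successors, so □◇(p ∧ ¬q) holds vacuously. ✓
Satisfying worlds: {d}.

1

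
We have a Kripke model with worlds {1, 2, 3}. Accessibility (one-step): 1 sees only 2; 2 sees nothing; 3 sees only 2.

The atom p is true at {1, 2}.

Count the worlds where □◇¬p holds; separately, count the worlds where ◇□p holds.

1 and 2

For □◇¬p:
1: successors {2}; ◇¬p there: 2:F. ✗
2: no successors, so □◇¬p holds vacuously. ✓
3: successors {2}; ◇¬p there: 2:F. ✗
— 1 world.
For ◇□p:
1: successors {2}; □p there: 2:T. ✓
2: no successors, so ◇□p fails. ✗
3: successors {2}; □p there: 2:T. ✓
— 2 worlds.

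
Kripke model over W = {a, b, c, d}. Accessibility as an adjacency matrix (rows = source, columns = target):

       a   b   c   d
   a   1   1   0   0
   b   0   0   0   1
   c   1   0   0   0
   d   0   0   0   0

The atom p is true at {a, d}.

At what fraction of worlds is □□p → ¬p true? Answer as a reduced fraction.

3/4

a: □□p is F, ¬p is F. ✓
b: □□p is T, ¬p is T. ✓
c: □□p is F, ¬p is T. ✓
d: □□p is T, ¬p is F. ✗
That's 3 of 4 worlds, so 3/4.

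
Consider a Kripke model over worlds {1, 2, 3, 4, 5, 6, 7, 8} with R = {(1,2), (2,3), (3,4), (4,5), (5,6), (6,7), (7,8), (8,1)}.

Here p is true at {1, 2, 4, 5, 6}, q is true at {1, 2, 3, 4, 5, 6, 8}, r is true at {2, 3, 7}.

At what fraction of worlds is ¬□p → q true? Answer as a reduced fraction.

7/8

1: ¬□p is F, q is T. ✓
2: ¬□p is T, q is T. ✓
3: ¬□p is F, q is T. ✓
4: ¬□p is F, q is T. ✓
5: ¬□p is F, q is T. ✓
6: ¬□p is T, q is T. ✓
7: ¬□p is T, q is F. ✗
8: ¬□p is F, q is T. ✓
That's 7 of 8 worlds, so 7/8.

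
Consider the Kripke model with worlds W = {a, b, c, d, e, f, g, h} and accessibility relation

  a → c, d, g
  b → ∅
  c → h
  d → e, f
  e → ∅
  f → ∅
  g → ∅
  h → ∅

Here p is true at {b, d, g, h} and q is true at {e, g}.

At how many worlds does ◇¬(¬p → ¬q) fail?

a: successors {c, d, g}; ¬(¬p → ¬q) there: c:F, d:F, g:F. ✗
b: no successors, so ◇¬(¬p → ¬q) fails. ✗
c: successors {h}; ¬(¬p → ¬q) there: h:F. ✗
d: successors {e, f}; ¬(¬p → ¬q) there: e:T, f:F. ✓
e: no successors, so ◇¬(¬p → ¬q) fails. ✗
f: no successors, so ◇¬(¬p → ¬q) fails. ✗
g: no successors, so ◇¬(¬p → ¬q) fails. ✗
h: no successors, so ◇¬(¬p → ¬q) fails. ✗
Satisfying worlds: {d}.
So ◇¬(¬p → ¬q) fails at the other 7 worlds.

7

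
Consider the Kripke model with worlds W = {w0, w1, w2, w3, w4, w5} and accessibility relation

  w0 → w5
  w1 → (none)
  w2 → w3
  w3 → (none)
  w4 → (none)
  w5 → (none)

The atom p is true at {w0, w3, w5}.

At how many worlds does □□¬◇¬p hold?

6

w0: successors {w5}; □¬◇¬p there: w5:T. ✓
w1: no successors, so □□¬◇¬p holds vacuously. ✓
w2: successors {w3}; □¬◇¬p there: w3:T. ✓
w3: no successors, so □□¬◇¬p holds vacuously. ✓
w4: no successors, so □□¬◇¬p holds vacuously. ✓
w5: no successors, so □□¬◇¬p holds vacuously. ✓
Satisfying worlds: {w0, w1, w2, w3, w4, w5}.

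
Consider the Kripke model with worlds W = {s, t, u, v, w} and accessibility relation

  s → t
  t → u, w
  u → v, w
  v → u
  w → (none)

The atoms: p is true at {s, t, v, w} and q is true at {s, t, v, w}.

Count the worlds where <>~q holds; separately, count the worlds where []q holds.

For <>~q:
s: successors {t}; ~q there: t:F. ✗
t: successors {u, w}; ~q there: u:T, w:F. ✓
u: successors {v, w}; ~q there: v:F, w:F. ✗
v: successors {u}; ~q there: u:T. ✓
w: no successors, so <>~q fails. ✗
— 2 worlds.
For []q:
s: successors {t}; q there: t:T. ✓
t: successors {u, w}; q there: u:F, w:T. ✗
u: successors {v, w}; q there: v:T, w:T. ✓
v: successors {u}; q there: u:F. ✗
w: no successors, so []q holds vacuously. ✓
— 3 worlds.

2 and 3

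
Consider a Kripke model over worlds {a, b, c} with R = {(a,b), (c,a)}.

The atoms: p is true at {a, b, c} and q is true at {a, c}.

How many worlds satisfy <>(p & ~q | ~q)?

1

a: successors {b}; p & ~q | ~q there: b:T. ✓
b: no successors, so <>(p & ~q | ~q) fails. ✗
c: successors {a}; p & ~q | ~q there: a:F. ✗
Satisfying worlds: {a}.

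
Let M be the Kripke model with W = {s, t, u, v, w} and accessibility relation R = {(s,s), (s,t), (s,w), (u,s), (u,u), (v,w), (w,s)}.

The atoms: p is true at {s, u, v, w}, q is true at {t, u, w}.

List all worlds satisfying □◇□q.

{t, w}

s: successors {s, t, w}; ◇□q there: s:T, t:F, w:F. ✗
t: no successors, so □◇□q holds vacuously. ✓
u: successors {s, u}; ◇□q there: s:T, u:F. ✗
v: successors {w}; ◇□q there: w:F. ✗
w: successors {s}; ◇□q there: s:T. ✓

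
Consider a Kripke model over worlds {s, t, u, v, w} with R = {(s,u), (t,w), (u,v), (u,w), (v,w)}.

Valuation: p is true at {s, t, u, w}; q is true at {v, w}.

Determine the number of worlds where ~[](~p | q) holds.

s: [](~p | q) is F. ✓
t: [](~p | q) is T. ✗
u: [](~p | q) is T. ✗
v: [](~p | q) is T. ✗
w: [](~p | q) is T. ✗
Satisfying worlds: {s}.

1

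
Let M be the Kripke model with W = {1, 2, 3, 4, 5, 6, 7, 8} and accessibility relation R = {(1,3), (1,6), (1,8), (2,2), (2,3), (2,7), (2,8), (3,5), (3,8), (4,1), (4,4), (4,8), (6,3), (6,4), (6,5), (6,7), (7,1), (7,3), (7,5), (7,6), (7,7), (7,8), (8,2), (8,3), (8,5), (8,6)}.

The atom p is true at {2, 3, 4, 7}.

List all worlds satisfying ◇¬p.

{1, 2, 3, 4, 6, 7, 8}

1: successors {3, 6, 8}; ¬p there: 3:F, 6:T, 8:T. ✓
2: successors {2, 3, 7, 8}; ¬p there: 2:F, 3:F, 7:F, 8:T. ✓
3: successors {5, 8}; ¬p there: 5:T, 8:T. ✓
4: successors {1, 4, 8}; ¬p there: 1:T, 4:F, 8:T. ✓
5: no successors, so ◇¬p fails. ✗
6: successors {3, 4, 5, 7}; ¬p there: 3:F, 4:F, 5:T, 7:F. ✓
7: successors {1, 3, 5, 6, 7, 8}; ¬p there: 1:T, 3:F, 5:T, 6:T, 7:F, 8:T. ✓
8: successors {2, 3, 5, 6}; ¬p there: 2:F, 3:F, 5:T, 6:T. ✓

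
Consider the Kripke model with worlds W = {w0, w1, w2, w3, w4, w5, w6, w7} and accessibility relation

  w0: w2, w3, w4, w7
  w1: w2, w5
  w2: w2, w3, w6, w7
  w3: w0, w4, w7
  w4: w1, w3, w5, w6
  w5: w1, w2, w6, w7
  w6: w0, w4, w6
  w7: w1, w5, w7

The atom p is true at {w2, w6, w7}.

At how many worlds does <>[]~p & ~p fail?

w0: <>[]~p is F, ~p is T. ✗
w1: <>[]~p is F, ~p is T. ✗
w2: <>[]~p is F, ~p is F. ✗
w3: <>[]~p is F, ~p is T. ✗
w4: <>[]~p is F, ~p is T. ✗
w5: <>[]~p is F, ~p is T. ✗
w6: <>[]~p is F, ~p is F. ✗
w7: <>[]~p is F, ~p is F. ✗
Satisfying worlds: ∅.
So <>[]~p & ~p fails at the other 8 worlds.

8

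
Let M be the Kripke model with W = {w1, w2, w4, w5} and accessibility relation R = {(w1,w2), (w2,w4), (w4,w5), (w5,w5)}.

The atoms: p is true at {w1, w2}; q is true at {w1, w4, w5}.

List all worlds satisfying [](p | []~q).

{w1}

w1: successors {w2}; p | []~q there: w2:T. ✓
w2: successors {w4}; p | []~q there: w4:F. ✗
w4: successors {w5}; p | []~q there: w5:F. ✗
w5: successors {w5}; p | []~q there: w5:F. ✗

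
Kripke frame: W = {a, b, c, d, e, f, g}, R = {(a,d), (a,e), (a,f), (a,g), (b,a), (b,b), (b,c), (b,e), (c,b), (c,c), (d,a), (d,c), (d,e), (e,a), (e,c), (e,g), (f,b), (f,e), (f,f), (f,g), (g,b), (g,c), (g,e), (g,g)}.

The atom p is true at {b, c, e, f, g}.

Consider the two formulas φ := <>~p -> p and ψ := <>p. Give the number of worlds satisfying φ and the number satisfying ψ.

5 and 7

For <>~p -> p:
a: <>~p is T, p is F. ✗
b: <>~p is T, p is T. ✓
c: <>~p is F, p is T. ✓
d: <>~p is T, p is F. ✗
e: <>~p is T, p is T. ✓
f: <>~p is F, p is T. ✓
g: <>~p is F, p is T. ✓
— 5 worlds.
For <>p:
a: successors {d, e, f, g}; p there: d:F, e:T, f:T, g:T. ✓
b: successors {a, b, c, e}; p there: a:F, b:T, c:T, e:T. ✓
c: successors {b, c}; p there: b:T, c:T. ✓
d: successors {a, c, e}; p there: a:F, c:T, e:T. ✓
e: successors {a, c, g}; p there: a:F, c:T, g:T. ✓
f: successors {b, e, f, g}; p there: b:T, e:T, f:T, g:T. ✓
g: successors {b, c, e, g}; p there: b:T, c:T, e:T, g:T. ✓
— 7 worlds.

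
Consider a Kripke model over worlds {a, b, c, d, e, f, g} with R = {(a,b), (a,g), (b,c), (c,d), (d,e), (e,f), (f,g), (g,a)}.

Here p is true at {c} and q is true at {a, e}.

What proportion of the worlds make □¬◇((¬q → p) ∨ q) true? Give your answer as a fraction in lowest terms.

a: successors {b, g}; ¬◇((¬q → p) ∨ q) there: b:F, g:F. ✗
b: successors {c}; ¬◇((¬q → p) ∨ q) there: c:T. ✓
c: successors {d}; ¬◇((¬q → p) ∨ q) there: d:F. ✗
d: successors {e}; ¬◇((¬q → p) ∨ q) there: e:T. ✓
e: successors {f}; ¬◇((¬q → p) ∨ q) there: f:T. ✓
f: successors {g}; ¬◇((¬q → p) ∨ q) there: g:F. ✗
g: successors {a}; ¬◇((¬q → p) ∨ q) there: a:T. ✓
That's 4 of 7 worlds, so 4/7.

4/7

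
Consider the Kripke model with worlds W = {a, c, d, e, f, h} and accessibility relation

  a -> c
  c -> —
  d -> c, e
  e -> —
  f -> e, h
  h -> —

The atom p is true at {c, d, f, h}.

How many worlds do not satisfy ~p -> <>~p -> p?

0

a: ~p is T, <>~p -> p is T. ✓
c: ~p is F, <>~p -> p is T. ✓
d: ~p is F, <>~p -> p is T. ✓
e: ~p is T, <>~p -> p is T. ✓
f: ~p is F, <>~p -> p is T. ✓
h: ~p is F, <>~p -> p is T. ✓
Satisfying worlds: {a, c, d, e, f, h}.
So ~p -> <>~p -> p fails at the other 0 worlds.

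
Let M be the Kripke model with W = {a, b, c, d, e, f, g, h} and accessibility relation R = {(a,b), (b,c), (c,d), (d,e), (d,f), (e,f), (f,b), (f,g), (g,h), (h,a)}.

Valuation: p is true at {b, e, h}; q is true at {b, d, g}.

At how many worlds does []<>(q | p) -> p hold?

a: []<>(q | p) is F, p is F. ✓
b: []<>(q | p) is T, p is T. ✓
c: []<>(q | p) is T, p is F. ✗
d: []<>(q | p) is F, p is F. ✓
e: []<>(q | p) is T, p is T. ✓
f: []<>(q | p) is F, p is F. ✓
g: []<>(q | p) is F, p is F. ✓
h: []<>(q | p) is T, p is T. ✓
Satisfying worlds: {a, b, d, e, f, g, h}.

7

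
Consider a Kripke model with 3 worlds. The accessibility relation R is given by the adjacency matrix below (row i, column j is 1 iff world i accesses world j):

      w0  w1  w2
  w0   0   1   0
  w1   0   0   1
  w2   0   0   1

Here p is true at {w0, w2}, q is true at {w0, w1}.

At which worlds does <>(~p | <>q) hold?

w0: successors {w1}; ~p | <>q there: w1:T. ✓
w1: successors {w2}; ~p | <>q there: w2:F. ✗
w2: successors {w2}; ~p | <>q there: w2:F. ✗

{w0}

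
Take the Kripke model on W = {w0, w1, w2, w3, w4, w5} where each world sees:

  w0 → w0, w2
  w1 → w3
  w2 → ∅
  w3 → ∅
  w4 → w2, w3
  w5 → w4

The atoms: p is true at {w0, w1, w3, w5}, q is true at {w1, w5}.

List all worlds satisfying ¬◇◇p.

w0: ◇◇p is T. ✗
w1: ◇◇p is F. ✓
w2: ◇◇p is F. ✓
w3: ◇◇p is F. ✓
w4: ◇◇p is F. ✓
w5: ◇◇p is T. ✗

{w1, w2, w3, w4}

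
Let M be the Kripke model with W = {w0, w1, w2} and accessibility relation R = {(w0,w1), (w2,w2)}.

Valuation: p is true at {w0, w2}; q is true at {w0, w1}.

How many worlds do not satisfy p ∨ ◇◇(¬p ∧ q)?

1

w0: p is T, ◇◇(¬p ∧ q) is F. ✓
w1: p is F, ◇◇(¬p ∧ q) is F. ✗
w2: p is T, ◇◇(¬p ∧ q) is F. ✓
Satisfying worlds: {w0, w2}.
So p ∨ ◇◇(¬p ∧ q) fails at the other 1 world.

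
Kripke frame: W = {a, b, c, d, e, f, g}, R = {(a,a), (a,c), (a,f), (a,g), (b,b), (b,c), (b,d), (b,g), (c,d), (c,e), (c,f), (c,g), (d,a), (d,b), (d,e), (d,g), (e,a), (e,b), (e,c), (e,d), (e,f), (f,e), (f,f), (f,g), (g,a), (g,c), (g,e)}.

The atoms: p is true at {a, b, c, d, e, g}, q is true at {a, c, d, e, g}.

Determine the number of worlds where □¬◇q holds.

0

a: successors {a, c, f, g}; ¬◇q there: a:F, c:F, f:F, g:F. ✗
b: successors {b, c, d, g}; ¬◇q there: b:F, c:F, d:F, g:F. ✗
c: successors {d, e, f, g}; ¬◇q there: d:F, e:F, f:F, g:F. ✗
d: successors {a, b, e, g}; ¬◇q there: a:F, b:F, e:F, g:F. ✗
e: successors {a, b, c, d, f}; ¬◇q there: a:F, b:F, c:F, d:F, f:F. ✗
f: successors {e, f, g}; ¬◇q there: e:F, f:F, g:F. ✗
g: successors {a, c, e}; ¬◇q there: a:F, c:F, e:F. ✗
Satisfying worlds: ∅.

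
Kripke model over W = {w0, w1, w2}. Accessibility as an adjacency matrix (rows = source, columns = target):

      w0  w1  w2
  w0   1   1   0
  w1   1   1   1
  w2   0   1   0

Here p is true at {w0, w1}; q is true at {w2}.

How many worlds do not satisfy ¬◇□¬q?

w0: ◇□¬q is T. ✗
w1: ◇□¬q is T. ✗
w2: ◇□¬q is F. ✓
Satisfying worlds: {w2}.
So ¬◇□¬q fails at the other 2 worlds.

2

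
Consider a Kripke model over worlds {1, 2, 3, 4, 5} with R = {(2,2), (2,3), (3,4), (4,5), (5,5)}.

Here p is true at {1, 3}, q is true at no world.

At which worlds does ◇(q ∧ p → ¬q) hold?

{2, 3, 4, 5}

1: no successors, so ◇(q ∧ p → ¬q) fails. ✗
2: successors {2, 3}; q ∧ p → ¬q there: 2:T, 3:T. ✓
3: successors {4}; q ∧ p → ¬q there: 4:T. ✓
4: successors {5}; q ∧ p → ¬q there: 5:T. ✓
5: successors {5}; q ∧ p → ¬q there: 5:T. ✓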